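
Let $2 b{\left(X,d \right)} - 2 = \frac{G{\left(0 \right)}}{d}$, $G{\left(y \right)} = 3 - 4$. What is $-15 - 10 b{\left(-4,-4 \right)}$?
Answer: $- \frac{105}{4} \approx -26.25$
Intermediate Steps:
$G{\left(y \right)} = -1$
$b{\left(X,d \right)} = 1 - \frac{1}{2 d}$ ($b{\left(X,d \right)} = 1 + \frac{\left(-1\right) \frac{1}{d}}{2} = 1 - \frac{1}{2 d}$)
$-15 - 10 b{\left(-4,-4 \right)} = -15 - 10 \frac{- \frac{1}{2} - 4}{-4} = -15 - 10 \left(\left(- \frac{1}{4}\right) \left(- \frac{9}{2}\right)\right) = -15 - \frac{45}{4} = - \frac{105}{4}$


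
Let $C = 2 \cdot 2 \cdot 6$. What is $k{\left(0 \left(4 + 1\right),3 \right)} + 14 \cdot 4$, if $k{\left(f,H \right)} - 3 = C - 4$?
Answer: $79$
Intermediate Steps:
$C = 24$ ($C = 4 \cdot 6 = 24$)
$k{\left(f,H \right)} = 23$ ($k{\left(f,H \right)} = 3 + \left(24 - 4\right) = 3 + 20 = 23$)
$k{\left(0 \left(4 + 1\right),3 \right)} + 14 \cdot 4 = 23 + 14 \cdot 4 = 23 + 56 = 79$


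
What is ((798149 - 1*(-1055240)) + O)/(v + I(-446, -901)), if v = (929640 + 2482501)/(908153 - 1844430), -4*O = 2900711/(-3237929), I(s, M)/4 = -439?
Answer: -22474927596925907095/21338140596322948 ≈ -1053.3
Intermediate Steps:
I(s, M) = -1756 (I(s, M) = 4*(-439) = -1756)
O = 2900711/12951716 (O = -2900711/(4*(-3237929)) = -2900711*(-1)/(4*3237929) = -1/4*(-2900711/3237929) = 2900711/12951716 ≈ 0.22396)
v = -3412141/936277 (v = 3412141/(-936277) = 3412141*(-1/936277) = -3412141/936277 ≈ -3.6444)
((798149 - 1*(-1055240)) + O)/(v + I(-446, -901)) = ((798149 - 1*(-1055240)) + 2900711/12951716)/(-3412141/936277 - 1756) = ((798149 + 1055240) + 2900711/12951716)/(-1647514553/936277) = (1853389 + 2900711/12951716)*(-936277/1647514553) = (24004570866235/12951716)*(-936277/1647514553) = -22474927596925907095/21338140596322948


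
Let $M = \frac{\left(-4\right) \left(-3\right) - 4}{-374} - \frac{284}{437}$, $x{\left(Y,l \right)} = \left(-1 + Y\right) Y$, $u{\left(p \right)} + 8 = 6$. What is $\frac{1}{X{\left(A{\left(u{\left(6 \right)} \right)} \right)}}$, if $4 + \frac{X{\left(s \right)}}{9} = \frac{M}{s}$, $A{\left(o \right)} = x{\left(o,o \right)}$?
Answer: $- \frac{81719}{3024168} \approx -0.027022$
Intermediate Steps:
$u{\left(p \right)} = -2$ ($u{\left(p \right)} = -8 + 6 = -2$)
$x{\left(Y,l \right)} = Y \left(-1 + Y\right)$
$M = - \frac{54856}{81719}$ ($M = \left(12 - 4\right) \left(- \frac{1}{374}\right) - \frac{284}{437} = 8 \left(- \frac{1}{374}\right) - \frac{284}{437} = - \frac{4}{187} - \frac{284}{437} = - \frac{54856}{81719} \approx -0.67128$)
$A{\left(o \right)} = o \left(-1 + o\right)$
$X{\left(s \right)} = -36 - \frac{493704}{81719 s}$ ($X{\left(s \right)} = -36 + 9 \left(- \frac{54856}{81719 s}\right) = -36 - \frac{493704}{81719 s}$)
$\frac{1}{X{\left(A{\left(u{\left(6 \right)} \right)} \right)}} = \frac{1}{-36 - \frac{493704}{81719 \left(- 2 \left(-1 - 2\right)\right)}} = \frac{1}{-36 - \frac{493704}{81719 \left(\left(-2\right) \left(-3\right)\right)}} = \frac{1}{-36 - \frac{493704}{81719 \cdot 6}} = \frac{1}{-36 - \frac{82284}{81719}} = \frac{1}{- \frac{3024168}{81719}} = - \frac{81719}{3024168}$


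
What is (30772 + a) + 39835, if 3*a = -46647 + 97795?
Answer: 262969/3 ≈ 87656.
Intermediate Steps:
a = 51148/3 (a = (-46647 + 97795)/3 = (⅓)*51148 = 51148/3 ≈ 17049.)
(30772 + a) + 39835 = (30772 + 51148/3) + 39835 = 143464/3 + 39835 = 262969/3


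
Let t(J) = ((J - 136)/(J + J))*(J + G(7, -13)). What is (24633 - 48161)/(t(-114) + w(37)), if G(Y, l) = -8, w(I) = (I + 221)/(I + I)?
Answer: 12405138/68693 ≈ 180.59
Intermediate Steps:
w(I) = (221 + I)/(2*I) (w(I) = (221 + I)/((2*I)) = (221 + I)*(1/(2*I)) = (221 + I)/(2*I))
t(J) = (-136 + J)*(-8 + J)/(2*J) (t(J) = ((J - 136)/(J + J))*(J - 8) = ((-136 + J)/((2*J)))*(-8 + J) = ((-136 + J)*(1/(2*J)))*(-8 + J) = ((-136 + J)/(2*J))*(-8 + J) = (-136 + J)*(-8 + J)/(2*J))
(24633 - 48161)/(t(-114) + w(37)) = (24633 - 48161)/((-72 + (½)*(-114) + 544/(-114)) + (½)*(221 + 37)/37) = -23528/((-72 - 57 + 544*(-1/114)) + (½)*(1/37)*258) = -23528/((-72 - 57 - 272/57) + 129/37) = -23528/(-7625/57 + 129/37) = -23528/(-274772/2109) = -23528*(-2109/274772) = 12405138/68693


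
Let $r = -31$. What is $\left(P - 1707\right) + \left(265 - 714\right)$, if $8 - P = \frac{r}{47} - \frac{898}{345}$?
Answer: $- \frac{34776919}{16215} \approx -2144.7$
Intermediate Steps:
$P = \frac{182621}{16215}$ ($P = 8 - \left(- \frac{31}{47} - \frac{898}{345}\right) = 8 - - \frac{52901}{16215} = 8 + \frac{52901}{16215} = \frac{182621}{16215} \approx 11.262$)
$\left(P - 1707\right) + \left(265 - 714\right) = \left(\frac{182621}{16215} - 1707\right) + \left(265 - 714\right) = \left(\frac{182621}{16215} - 1707\right) - 449 = - \frac{27496384}{16215} - 449 = - \frac{34776919}{16215}$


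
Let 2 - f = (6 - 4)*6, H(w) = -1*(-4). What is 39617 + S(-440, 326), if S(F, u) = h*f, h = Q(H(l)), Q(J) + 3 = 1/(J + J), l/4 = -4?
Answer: 158583/4 ≈ 39646.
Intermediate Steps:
l = -16 (l = 4*(-4) = -16)
H(w) = 4
f = -10 (f = 2 - (6 - 4)*6 = 2 - 2*6 = 2 - 1*12 = 2 - 12 = -10)
Q(J) = -3 + 1/(2*J) (Q(J) = -3 + 1/(J + J) = -3 + 1/(2*J))
h = -23/8 (h = -3 + (1/2)/4 = -3 + (1/2)*(1/4) = -3 + 1/8 = -23/8 ≈ -2.8750)
S(F, u) = 115/4 (S(F, u) = -23/8*(-10) = 115/4)
39617 + S(-440, 326) = 39617 + 115/4 = 158583/4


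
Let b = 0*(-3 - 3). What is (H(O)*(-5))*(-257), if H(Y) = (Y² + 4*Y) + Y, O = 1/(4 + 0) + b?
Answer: 26985/16 ≈ 1686.6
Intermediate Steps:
b = 0 (b = 0*(-6) = 0)
O = ¼ (O = 1/(4 + 0) + 0 = 1/4 + 0 = ¼ + 0 = ¼ ≈ 0.25000)
H(Y) = Y² + 5*Y
(H(O)*(-5))*(-257) = (((5 + ¼)/4)*(-5))*(-257) = (((¼)*(21/4))*(-5))*(-257) = ((21/16)*(-5))*(-257) = -105/16*(-257) = 26985/16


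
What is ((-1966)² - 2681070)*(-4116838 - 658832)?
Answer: -5654803987620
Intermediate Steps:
((-1966)² - 2681070)*(-4116838 - 658832) = (3865156 - 2681070)*(-4775670) = 1184086*(-4775670) = -5654803987620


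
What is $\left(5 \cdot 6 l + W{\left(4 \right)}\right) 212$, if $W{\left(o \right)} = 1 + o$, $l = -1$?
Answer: $-5300$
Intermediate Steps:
$\left(5 \cdot 6 l + W{\left(4 \right)}\right) 212 = \left(5 \cdot 6 \left(-1\right) + \left(1 + 4\right)\right) 212 = \left(5 \left(-6\right) + 5\right) 212 = \left(-30 + 5\right) 212 = \left(-25\right) 212 = -5300$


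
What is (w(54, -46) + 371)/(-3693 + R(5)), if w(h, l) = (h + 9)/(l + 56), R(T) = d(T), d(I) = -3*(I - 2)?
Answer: -3773/37020 ≈ -0.10192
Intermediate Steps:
d(I) = 6 - 3*I (d(I) = -3*(-2 + I) = 6 - 3*I)
R(T) = 6 - 3*T
w(h, l) = (9 + h)/(56 + l)
(w(54, -46) + 371)/(-3693 + R(5)) = ((9 + 54)/(56 - 46) + 371)/(-3693 + (6 - 3*5)) = (63/10 + 371)/(-3693 + (6 - 15)) = ((1/10)*63 + 371)/(-3693 - 9) = (63/10 + 371)/(-3702) = (3773/10)*(-1/3702) = -3773/37020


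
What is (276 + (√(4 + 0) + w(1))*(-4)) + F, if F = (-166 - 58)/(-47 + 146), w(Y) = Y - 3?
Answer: 27100/99 ≈ 273.74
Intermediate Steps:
w(Y) = -3 + Y
F = -224/99 ≈ -2.2626
(276 + (√(4 + 0) + w(1))*(-4)) + F = (276 + (√(4 + 0) + (-3 + 1))*(-4)) - 224/99 = (276 + (√4 - 2)*(-4)) - 224/99 = (276 + (2 - 2)*(-4)) - 224/99 = (276 + 0*(-4)) - 224/99 = (276 + 0) - 224/99 = 276 - 224/99 = 27100/99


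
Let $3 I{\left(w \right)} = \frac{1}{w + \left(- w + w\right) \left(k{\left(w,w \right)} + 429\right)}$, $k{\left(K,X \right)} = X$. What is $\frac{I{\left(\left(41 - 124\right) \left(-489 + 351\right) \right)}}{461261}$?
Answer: $\frac{1}{15849850482} \approx 6.3092 \cdot 10^{-11}$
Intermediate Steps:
$I{\left(w \right)} = \frac{1}{3 w}$ ($I{\left(w \right)} = \frac{1}{3 \left(w + \left(- w + w\right) \left(w + 429\right)\right)} = \frac{1}{3 \left(w + 0 \left(429 + w\right)\right)} = \frac{1}{3 \left(w + 0\right)} = \frac{1}{3 w}$)
$\frac{I{\left(\left(41 - 124\right) \left(-489 + 351\right) \right)}}{461261} = \frac{\frac{1}{3} \frac{1}{\left(41 - 124\right) \left(-489 + 351\right)}}{461261} = \frac{1}{3 \left(\left(-83\right) \left(-138\right)\right)} \frac{1}{461261} = \frac{1}{3 \cdot 11454} \cdot \frac{1}{461261} = \frac{1}{3} \cdot \frac{1}{11454} \cdot \frac{1}{461261} = \frac{1}{34362} \cdot \frac{1}{461261} = \frac{1}{15849850482}$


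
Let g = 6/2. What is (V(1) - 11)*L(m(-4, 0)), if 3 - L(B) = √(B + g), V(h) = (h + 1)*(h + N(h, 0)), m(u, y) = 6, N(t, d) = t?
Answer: 0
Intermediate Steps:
g = 3 (g = 6*(½) = 3)
V(h) = 2*h*(1 + h) (V(h) = (h + 1)*(h + h) = (1 + h)*(2*h) = 2*h*(1 + h))
L(B) = 3 - √(3 + B) (L(B) = 3 - √(B + 3) = 3 - √(3 + B))
(V(1) - 11)*L(m(-4, 0)) = (2*1*(1 + 1) - 11)*(3 - √(3 + 6)) = (2*1*2 - 11)*(3 - √9) = (4 - 11)*(3 - 1*3) = -7*(3 - 3) = -7*0 = 0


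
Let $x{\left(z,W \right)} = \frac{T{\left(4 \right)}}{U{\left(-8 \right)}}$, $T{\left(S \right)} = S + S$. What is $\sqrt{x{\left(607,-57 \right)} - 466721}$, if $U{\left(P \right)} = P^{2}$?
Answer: $\frac{3 i \sqrt{829726}}{4} \approx 683.17 i$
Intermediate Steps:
$T{\left(S \right)} = 2 S$
$x{\left(z,W \right)} = \frac{1}{8}$ ($x{\left(z,W \right)} = \frac{2 \cdot 4}{\left(-8\right)^{2}} = \frac{8}{64} = 8 \cdot \frac{1}{64} = \frac{1}{8}$)
$\sqrt{x{\left(607,-57 \right)} - 466721} = \sqrt{\frac{1}{8} - 466721} = \sqrt{- \frac{3733767}{8}} = \frac{3 i \sqrt{829726}}{4}$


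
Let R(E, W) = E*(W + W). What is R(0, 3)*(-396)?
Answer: 0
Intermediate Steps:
R(E, W) = 2*E*W (R(E, W) = E*(2*W) = 2*E*W)
R(0, 3)*(-396) = (2*0*3)*(-396) = 0*(-396) = 0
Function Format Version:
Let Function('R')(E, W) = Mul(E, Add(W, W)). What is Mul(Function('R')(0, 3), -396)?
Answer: 0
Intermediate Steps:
Function('R')(E, W) = Mul(2, E, W) (Function('R')(E, W) = Mul(E, Mul(2, W)) = Mul(2, E, W))
Mul(Function('R')(0, 3), -396) = Mul(Mul(2, 0, 3), -396) = Mul(0, -396) = 0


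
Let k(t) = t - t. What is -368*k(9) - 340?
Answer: -340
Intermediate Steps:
k(t) = 0
-368*k(9) - 340 = -368*0 - 340 = 0 - 340 = -340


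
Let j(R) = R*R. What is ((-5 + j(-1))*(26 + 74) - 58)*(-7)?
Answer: 3206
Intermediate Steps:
j(R) = R²
((-5 + j(-1))*(26 + 74) - 58)*(-7) = ((-5 + (-1)²)*(26 + 74) - 58)*(-7) = ((-5 + 1)*100 - 58)*(-7) = (-4*100 - 58)*(-7) = (-400 - 58)*(-7) = -458*(-7) = 3206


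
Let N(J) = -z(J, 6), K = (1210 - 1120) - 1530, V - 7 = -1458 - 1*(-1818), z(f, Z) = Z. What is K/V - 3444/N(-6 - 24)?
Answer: 209218/367 ≈ 570.08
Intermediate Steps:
V = 367 (V = 7 + (-1458 - 1*(-1818)) = 7 + (-1458 + 1818) = 7 + 360 = 367)
K = -1440 (K = 90 - 1530 = -1440)
N(J) = -6 (N(J) = -1*6 = -6)
K/V - 3444/N(-6 - 24) = -1440/367 - 3444/(-6) = -1440*1/367 - 3444*(-⅙) = -1440/367 + 574 = 209218/367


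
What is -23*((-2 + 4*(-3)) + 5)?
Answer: 207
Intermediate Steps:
-23*((-2 + 4*(-3)) + 5) = -23*((-2 - 12) + 5) = -23*(-14 + 5) = -23*(-9) = 207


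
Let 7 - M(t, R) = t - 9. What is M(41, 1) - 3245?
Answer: -3270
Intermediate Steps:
M(t, R) = 16 - t (M(t, R) = 7 - (t - 9) = 7 - (-9 + t) = 7 + (9 - t) = 16 - t)
M(41, 1) - 3245 = (16 - 1*41) - 3245 = (16 - 41) - 3245 = -25 - 3245 = -3270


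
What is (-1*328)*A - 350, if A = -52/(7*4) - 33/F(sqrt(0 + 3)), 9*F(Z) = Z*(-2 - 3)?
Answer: 1814/7 - 32472*sqrt(3)/5 ≈ -10989.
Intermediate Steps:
F(Z) = -5*Z/9 (F(Z) = (Z*(-2 - 3))/9 = (Z*(-5))/9 = (-5*Z)/9 = -5*Z/9)
A = -13/7 + 99*sqrt(3)/5 (A = -52/(7*4) - 33*(-9/(5*sqrt(0 + 3))) = -52/28 - 33*(-3*sqrt(3)/5) = -52*1/28 - (-99)*sqrt(3)/5 = -13/7 + 99*sqrt(3)/5 ≈ 32.437)
(-1*328)*A - 350 = (-1*328)*(-13/7 + 99*sqrt(3)/5) - 350 = -328*(-13/7 + 99*sqrt(3)/5) - 350 = (4264/7 - 32472*sqrt(3)/5) - 350 = 1814/7 - 32472*sqrt(3)/5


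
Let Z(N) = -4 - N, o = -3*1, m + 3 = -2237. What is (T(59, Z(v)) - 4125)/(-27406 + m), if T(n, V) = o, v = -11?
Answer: 688/4941 ≈ 0.13924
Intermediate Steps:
m = -2240 (m = -3 - 2237 = -2240)
o = -3
T(n, V) = -3
(T(59, Z(v)) - 4125)/(-27406 + m) = (-3 - 4125)/(-27406 - 2240) = -4128/(-29646) = -4128*(-1/29646) = 688/4941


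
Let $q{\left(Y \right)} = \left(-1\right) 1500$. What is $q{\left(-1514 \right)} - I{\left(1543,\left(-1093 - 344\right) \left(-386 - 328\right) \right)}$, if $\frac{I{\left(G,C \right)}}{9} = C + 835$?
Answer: $-9243177$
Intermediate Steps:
$I{\left(G,C \right)} = 7515 + 9 C$ ($I{\left(G,C \right)} = 9 \left(C + 835\right) = 9 \left(835 + C\right) = 7515 + 9 C$)
$q{\left(Y \right)} = -1500$
$q{\left(-1514 \right)} - I{\left(1543,\left(-1093 - 344\right) \left(-386 - 328\right) \right)} = -1500 - \left(7515 + 9 \left(-1093 - 344\right) \left(-386 - 328\right)\right) = -1500 - \left(7515 + 9 \left(\left(-1437\right) \left(-714\right)\right)\right) = -1500 - \left(7515 + 9 \cdot 1026018\right) = -1500 - \left(7515 + 9234162\right) = -1500 - 9241677 = -9243177$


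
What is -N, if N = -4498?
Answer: 4498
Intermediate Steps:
-N = -1*(-4498) = 4498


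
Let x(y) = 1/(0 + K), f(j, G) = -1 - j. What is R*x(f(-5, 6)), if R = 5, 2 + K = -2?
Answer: -5/4 ≈ -1.2500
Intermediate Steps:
K = -4 (K = -2 - 2 = -4)
x(y) = -¼ (x(y) = 1/(0 - 4) = 1/(-4) = -¼)
R*x(f(-5, 6)) = 5*(-¼) = -5/4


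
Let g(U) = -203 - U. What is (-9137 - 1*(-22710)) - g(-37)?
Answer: 13739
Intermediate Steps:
(-9137 - 1*(-22710)) - g(-37) = (-9137 - 1*(-22710)) - (-203 - 1*(-37)) = (-9137 + 22710) - (-203 + 37) = 13573 - 1*(-166) = 13573 + 166 = 13739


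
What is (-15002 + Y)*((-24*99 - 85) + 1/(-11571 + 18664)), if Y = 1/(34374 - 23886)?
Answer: 114438496664800/3099641 ≈ 3.6920e+7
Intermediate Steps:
Y = 1/10488 ≈ 9.5347e-5
(-15002 + Y)*((-24*99 - 85) + 1/(-11571 + 18664)) = (-15002 + 1/10488)*((-24*99 - 85) + 1/(-11571 + 18664)) = -157340975*((-2376 - 85) + 1/7093)/10488 = -157340975*(-2461 + 1/7093)/10488 = -157340975/10488*(-17455872/7093) = 114438496664800/3099641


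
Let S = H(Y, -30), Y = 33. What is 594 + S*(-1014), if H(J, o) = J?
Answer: -32868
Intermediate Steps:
S = 33
594 + S*(-1014) = 594 + 33*(-1014) = 594 - 33462 = -32868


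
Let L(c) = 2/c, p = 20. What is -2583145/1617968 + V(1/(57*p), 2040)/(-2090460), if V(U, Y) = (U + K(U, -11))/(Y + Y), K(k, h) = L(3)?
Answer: -1569768749027644603/983233849900896000 ≈ -1.5965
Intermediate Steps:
K(k, h) = ⅔ (K(k, h) = 2/3 = 2*(⅓) = ⅔)
V(U, Y) = (⅔ + U)/(2*Y) (V(U, Y) = (U + ⅔)/(Y + Y) = (⅔ + U)/((2*Y)) = (⅔ + U)*(1/(2*Y)) = (⅔ + U)/(2*Y))
-2583145/1617968 + V(1/(57*p), 2040)/(-2090460) = -2583145/1617968 + ((⅙)*(2 + 3/((57*20)))/2040)/(-2090460) = -2583145*1/1617968 + ((⅙)*(1/2040)*(2 + 3/1140))*(-1/2090460) = -2583145/1617968 + ((⅙)*(1/2040)*(2 + 3*(1/1140)))*(-1/2090460) = -2583145/1617968 + ((⅙)*(1/2040)*(2 + 1/380))*(-1/2090460) = -2583145/1617968 + ((⅙)*(1/2040)*(761/380))*(-1/2090460) = -2583145/1617968 + (761/4651200)*(-1/2090460) = -2583145/1617968 - 761/9723147552000 = -1569768749027644603/983233849900896000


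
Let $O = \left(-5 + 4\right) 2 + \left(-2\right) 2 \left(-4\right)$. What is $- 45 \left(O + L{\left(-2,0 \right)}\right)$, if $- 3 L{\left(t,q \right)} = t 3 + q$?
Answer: $-720$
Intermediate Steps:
$L{\left(t,q \right)} = - t - \frac{q}{3}$ ($L{\left(t,q \right)} = - \frac{t 3 + q}{3} = - \frac{3 t + q}{3} = - \frac{q + 3 t}{3} = - t - \frac{q}{3}$)
$O = 14$ ($O = \left(-1\right) 2 - -16 = -2 + 16 = 14$)
$- 45 \left(O + L{\left(-2,0 \right)}\right) = - 45 \left(14 - -2\right) = - 45 \left(14 + \left(2 + 0\right)\right) = - 45 \left(14 + 2\right) = \left(-45\right) 16 = -720$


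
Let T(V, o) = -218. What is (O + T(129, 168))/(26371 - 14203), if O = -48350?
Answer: -467/117 ≈ -3.9915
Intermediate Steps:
(O + T(129, 168))/(26371 - 14203) = (-48350 - 218)/(26371 - 14203) = -48568/12168 = -48568*1/12168 = -467/117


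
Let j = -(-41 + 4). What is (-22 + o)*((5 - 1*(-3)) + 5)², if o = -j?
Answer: -9971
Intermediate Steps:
j = 37 (j = -1*(-37) = 37)
o = -37 (o = -1*37 = -37)
(-22 + o)*((5 - 1*(-3)) + 5)² = (-22 - 37)*((5 - 1*(-3)) + 5)² = -59*((5 + 3) + 5)² = -59*(8 + 5)² = -59*13² = -59*169 = -9971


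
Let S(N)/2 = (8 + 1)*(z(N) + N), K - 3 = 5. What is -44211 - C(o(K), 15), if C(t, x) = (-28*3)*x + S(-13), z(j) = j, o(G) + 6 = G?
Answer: -42483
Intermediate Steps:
K = 8 (K = 3 + 5 = 8)
o(G) = -6 + G
S(N) = 36*N (S(N) = 2*((8 + 1)*(N + N)) = 2*(9*(2*N)) = 2*(18*N) = 36*N)
C(t, x) = -468 - 84*x (C(t, x) = (-28*3)*x + 36*(-13) = -84*x - 468 = -468 - 84*x)
-44211 - C(o(K), 15) = -44211 - (-468 - 84*15) = -44211 - (-468 - 1260) = -44211 - 1*(-1728) = -44211 + 1728 = -42483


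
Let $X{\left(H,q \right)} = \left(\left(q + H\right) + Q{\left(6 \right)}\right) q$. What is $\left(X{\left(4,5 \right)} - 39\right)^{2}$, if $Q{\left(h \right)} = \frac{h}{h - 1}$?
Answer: $144$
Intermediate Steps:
$Q{\left(h \right)} = \frac{h}{-1 + h}$
$X{\left(H,q \right)} = q \left(\frac{6}{5} + H + q\right)$ ($X{\left(H,q \right)} = \left(\left(q + H\right) + \frac{6}{-1 + 6}\right) q = \left(\left(H + q\right) + \frac{6}{5}\right) q = \left(\frac{6}{5} + H + q\right) q = q \left(\frac{6}{5} + H + q\right)$)
$\left(X{\left(4,5 \right)} - 39\right)^{2} = \left(\frac{1}{5} \cdot 5 \left(6 + 5 \cdot 4 + 5 \cdot 5\right) - 39\right)^{2} = \left(\frac{1}{5} \cdot 5 \left(6 + 20 + 25\right) - 39\right)^{2} = \left(\frac{1}{5} \cdot 5 \cdot 51 - 39\right)^{2} = \left(51 - 39\right)^{2} = 12^{2} = 144$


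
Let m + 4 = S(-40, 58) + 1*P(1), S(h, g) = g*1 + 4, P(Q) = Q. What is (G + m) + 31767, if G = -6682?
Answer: 25144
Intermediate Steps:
S(h, g) = 4 + g (S(h, g) = g + 4 = 4 + g)
m = 59 (m = -4 + ((4 + 58) + 1*1) = -4 + (62 + 1) = -4 + 63 = 59)
(G + m) + 31767 = (-6682 + 59) + 31767 = -6623 + 31767 = 25144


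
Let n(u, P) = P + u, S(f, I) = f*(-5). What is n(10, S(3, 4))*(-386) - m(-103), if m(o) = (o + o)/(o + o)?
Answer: 1929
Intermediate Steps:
S(f, I) = -5*f
m(o) = 1 (m(o) = (2*o)/((2*o)) = (2*o)*(1/(2*o)) = 1)
n(10, S(3, 4))*(-386) - m(-103) = (-5*3 + 10)*(-386) - 1*1 = (-15 + 10)*(-386) - 1 = -5*(-386) - 1 = 1930 - 1 = 1929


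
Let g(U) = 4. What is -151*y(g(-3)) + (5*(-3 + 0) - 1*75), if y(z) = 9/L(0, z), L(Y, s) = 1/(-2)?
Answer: 2628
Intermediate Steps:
L(Y, s) = -½
y(z) = -18 (y(z) = 9/(-½) = 9*(-2) = -18)
-151*y(g(-3)) + (5*(-3 + 0) - 1*75) = -151*(-18) + (5*(-3 + 0) - 1*75) = 2718 + (5*(-3) - 75) = 2718 + (-15 - 75) = 2718 - 90 = 2628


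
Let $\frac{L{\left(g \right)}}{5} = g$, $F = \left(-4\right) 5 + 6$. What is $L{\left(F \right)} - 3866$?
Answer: $-3936$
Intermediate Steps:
$F = -14$ ($F = -20 + 6 = -14$)
$L{\left(g \right)} = 5 g$
$L{\left(F \right)} - 3866 = 5 \left(-14\right) - 3866 = -70 - 3866 = -3936$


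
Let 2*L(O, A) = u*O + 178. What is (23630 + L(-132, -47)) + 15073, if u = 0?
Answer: 38792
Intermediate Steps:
L(O, A) = 89 (L(O, A) = (0*O + 178)/2 = (0 + 178)/2 = (½)*178 = 89)
(23630 + L(-132, -47)) + 15073 = (23630 + 89) + 15073 = 23719 + 15073 = 38792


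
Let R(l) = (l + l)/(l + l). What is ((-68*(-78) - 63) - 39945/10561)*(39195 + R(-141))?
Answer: 2167940794176/10561 ≈ 2.0528e+8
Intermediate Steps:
R(l) = 1 (R(l) = (2*l)/((2*l)) = (2*l)*(1/(2*l)) = 1)
((-68*(-78) - 63) - 39945/10561)*(39195 + R(-141)) = ((-68*(-78) - 63) - 39945/10561)*(39195 + 1) = ((5304 - 63) - 39945*1/10561)*39196 = (5241 - 39945/10561)*39196 = (55310256/10561)*39196 = 2167940794176/10561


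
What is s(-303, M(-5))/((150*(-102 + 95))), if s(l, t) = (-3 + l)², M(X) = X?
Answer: -15606/175 ≈ -89.177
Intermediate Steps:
s(-303, M(-5))/((150*(-102 + 95))) = (-3 - 303)²/((150*(-102 + 95))) = (-306)²/((150*(-7))) = 93636/(-1050) = 93636*(-1/1050) = -15606/175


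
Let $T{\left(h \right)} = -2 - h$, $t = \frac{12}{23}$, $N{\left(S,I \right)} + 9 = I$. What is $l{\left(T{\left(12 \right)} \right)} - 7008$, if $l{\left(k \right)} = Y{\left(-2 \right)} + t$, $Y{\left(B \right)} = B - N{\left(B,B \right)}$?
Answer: $- \frac{160965}{23} \approx -6998.5$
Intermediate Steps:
$N{\left(S,I \right)} = -9 + I$
$t = \frac{12}{23}$ ($t = 12 \cdot \frac{1}{23} = \frac{12}{23} \approx 0.52174$)
$Y{\left(B \right)} = 9$ ($Y{\left(B \right)} = B - \left(-9 + B\right) = 9$)
$l{\left(k \right)} = \frac{219}{23}$ ($l{\left(k \right)} = 9 + \frac{12}{23} = \frac{219}{23}$)
$l{\left(T{\left(12 \right)} \right)} - 7008 = \frac{219}{23} - 7008 = - \frac{160965}{23}$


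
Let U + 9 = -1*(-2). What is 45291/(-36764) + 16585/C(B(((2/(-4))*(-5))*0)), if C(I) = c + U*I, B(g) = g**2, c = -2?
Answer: -304910761/36764 ≈ -8293.7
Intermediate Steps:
U = -7 (U = -9 - 1*(-2) = -9 + 2 = -7)
C(I) = -2 - 7*I
45291/(-36764) + 16585/C(B(((2/(-4))*(-5))*0)) = 45291/(-36764) + 16585/(-2 - 7*(((2/(-4))*(-5))*0)**2) = 45291*(-1/36764) + 16585/(-2 - 7*(((2*(-1/4))*(-5))*0)**2) = -45291/36764 + 16585/(-2 - 7*(-1/2*(-5)*0)**2) = -45291/36764 + 16585/(-2 - 7*((5/2)*0)**2) = -45291/36764 + 16585/(-2 - 7*0**2) = -45291/36764 + 16585/(-2 - 7*0) = -45291/36764 + 16585/(-2 + 0) = -45291/36764 + 16585/(-2) = -45291/36764 + 16585*(-1/2) = -45291/36764 - 16585/2 = -304910761/36764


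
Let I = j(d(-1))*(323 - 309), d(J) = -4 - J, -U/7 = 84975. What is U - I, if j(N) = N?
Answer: -594783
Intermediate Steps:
U = -594825 (U = -7*84975 = -594825)
I = -42 (I = (-4 - 1*(-1))*(323 - 309) = (-4 + 1)*14 = -3*14 = -42)
U - I = -594825 - 1*(-42) = -594825 + 42 = -594783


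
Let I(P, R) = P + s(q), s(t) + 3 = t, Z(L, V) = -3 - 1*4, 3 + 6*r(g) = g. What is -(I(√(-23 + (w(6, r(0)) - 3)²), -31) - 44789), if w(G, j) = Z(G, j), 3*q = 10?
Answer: 134366/3 - √77 ≈ 44780.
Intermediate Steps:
q = 10/3 (q = (⅓)*10 = 10/3 ≈ 3.3333)
r(g) = -½ + g/6
Z(L, V) = -7 (Z(L, V) = -3 - 4 = -7)
s(t) = -3 + t
w(G, j) = -7
I(P, R) = ⅓ + P (I(P, R) = P + (-3 + 10/3) = P + ⅓ = ⅓ + P)
-(I(√(-23 + (w(6, r(0)) - 3)²), -31) - 44789) = -((⅓ + √(-23 + (-7 - 3)²)) - 44789) = -((⅓ + √(-23 + (-10)²)) - 44789) = -((⅓ + √(-23 + 100)) - 44789) = -((⅓ + √77) - 44789) = -(-134366/3 + √77) = 134366/3 - √77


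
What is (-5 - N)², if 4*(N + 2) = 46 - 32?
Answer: 169/4 ≈ 42.250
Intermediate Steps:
N = 3/2 (N = -2 + (46 - 32)/4 = -2 + (¼)*14 = -2 + 7/2 = 3/2 ≈ 1.5000)
(-5 - N)² = (-5 - 1*3/2)² = (-5 - 3/2)² = (-13/2)² = 169/4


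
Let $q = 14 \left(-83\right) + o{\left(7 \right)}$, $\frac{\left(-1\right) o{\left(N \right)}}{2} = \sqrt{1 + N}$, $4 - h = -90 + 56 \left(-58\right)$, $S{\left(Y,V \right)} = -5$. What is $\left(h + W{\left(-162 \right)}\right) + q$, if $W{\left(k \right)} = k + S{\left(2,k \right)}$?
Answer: $2013 - 4 \sqrt{2} \approx 2007.3$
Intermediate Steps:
$h = 3342$ ($h = 4 - \left(-90 + 56 \left(-58\right)\right) = 4 - \left(-90 - 3248\right) = 4 - -3338 = 4 + 3338 = 3342$)
$o{\left(N \right)} = - 2 \sqrt{1 + N}$
$W{\left(k \right)} = -5 + k$ ($W{\left(k \right)} = k - 5 = -5 + k$)
$q = -1162 - 4 \sqrt{2}$ ($q = 14 \left(-83\right) - 2 \sqrt{1 + 7} = -1162 - 2 \sqrt{8} = -1162 - 2 \cdot 2 \sqrt{2} = -1162 - 4 \sqrt{2} \approx -1167.7$)
$\left(h + W{\left(-162 \right)}\right) + q = \left(3342 - 167\right) - \left(1162 + 4 \sqrt{2}\right) = 3175 - \left(1162 + 4 \sqrt{2}\right) = 2013 - 4 \sqrt{2}$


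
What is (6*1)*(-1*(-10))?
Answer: 60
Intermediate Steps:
(6*1)*(-1*(-10)) = 6*10 = 60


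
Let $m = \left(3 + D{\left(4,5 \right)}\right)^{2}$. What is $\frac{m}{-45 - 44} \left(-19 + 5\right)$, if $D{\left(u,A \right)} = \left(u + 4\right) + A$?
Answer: $\frac{3584}{89} \approx 40.27$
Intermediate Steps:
$D{\left(u,A \right)} = 4 + A + u$ ($D{\left(u,A \right)} = \left(4 + u\right) + A = 4 + A + u$)
$m = 256$ ($m = \left(3 + \left(4 + 5 + 4\right)\right)^{2} = \left(3 + 13\right)^{2} = 16^{2} = 256$)
$\frac{m}{-45 - 44} \left(-19 + 5\right) = \frac{256}{-45 - 44} \left(-19 + 5\right) = \frac{256}{-89} \left(-14\right) = 256 \left(- \frac{1}{89}\right) \left(-14\right) = \left(- \frac{256}{89}\right) \left(-14\right) = \frac{3584}{89}$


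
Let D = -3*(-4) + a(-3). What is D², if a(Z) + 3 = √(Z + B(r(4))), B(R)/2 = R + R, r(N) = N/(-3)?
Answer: 218/3 + 30*I*√3 ≈ 72.667 + 51.962*I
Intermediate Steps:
r(N) = -N/3 (r(N) = N*(-⅓) = -N/3)
B(R) = 4*R (B(R) = 2*(R + R) = 2*(2*R) = 4*R)
a(Z) = -3 + √(-16/3 + Z) (a(Z) = -3 + √(Z + 4*(-⅓*4)) = -3 + √(Z + 4*(-4/3)) = -3 + √(Z - 16/3) = -3 + √(-16/3 + Z))
D = 9 + 5*I*√3/3 (D = -3*(-4) + (-3 + √(-48 + 9*(-3))/3) = 12 + (-3 + √(-48 - 27)/3) = 12 + (-3 + √(-75)/3) = 12 + (-3 + (5*I*√3)/3) = 12 + (-3 + 5*I*√3/3) = 9 + 5*I*√3/3 ≈ 9.0 + 2.8868*I)
D² = (9 + 5*I*√3/3)²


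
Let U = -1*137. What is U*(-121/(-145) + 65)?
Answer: -1307802/145 ≈ -9019.3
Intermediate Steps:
U = -137
U*(-121/(-145) + 65) = -137*(-121/(-145) + 65) = -137*(-121*(-1/145) + 65) = -137*(121/145 + 65) = -137*9546/145 = -1307802/145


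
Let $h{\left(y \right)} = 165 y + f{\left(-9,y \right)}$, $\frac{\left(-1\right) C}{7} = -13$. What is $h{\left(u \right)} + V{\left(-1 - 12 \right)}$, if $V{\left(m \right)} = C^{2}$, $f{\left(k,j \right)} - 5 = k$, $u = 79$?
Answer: $21312$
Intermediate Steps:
$f{\left(k,j \right)} = 5 + k$
$C = 91$ ($C = \left(-7\right) \left(-13\right) = 91$)
$V{\left(m \right)} = 8281$ ($V{\left(m \right)} = 91^{2} = 8281$)
$h{\left(y \right)} = -4 + 165 y$ ($h{\left(y \right)} = 165 y + \left(5 - 9\right) = 165 y - 4 = -4 + 165 y$)
$h{\left(u \right)} + V{\left(-1 - 12 \right)} = \left(-4 + 165 \cdot 79\right) + 8281 = \left(-4 + 13035\right) + 8281 = 13031 + 8281 = 21312$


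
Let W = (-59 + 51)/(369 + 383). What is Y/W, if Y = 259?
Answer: -24346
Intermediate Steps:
W = -1/94 (W = -8/752 = -8*1/752 = -1/94 ≈ -0.010638)
Y/W = 259/(-1/94) = 259*(-94) = -24346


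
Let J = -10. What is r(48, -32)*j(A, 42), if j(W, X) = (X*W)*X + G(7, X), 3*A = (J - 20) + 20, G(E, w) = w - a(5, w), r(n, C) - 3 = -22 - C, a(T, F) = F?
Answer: -76440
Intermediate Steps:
r(n, C) = -19 - C (r(n, C) = 3 + (-22 - C) = -19 - C)
G(E, w) = 0 (G(E, w) = w - w = 0)
A = -10/3 (A = ((-10 - 20) + 20)/3 = (-30 + 20)/3 = (⅓)*(-10) = -10/3 ≈ -3.3333)
j(W, X) = W*X² (j(W, X) = (X*W)*X + 0 = (W*X)*X + 0 = W*X² + 0 = W*X²)
r(48, -32)*j(A, 42) = (-19 - 1*(-32))*(-10/3*42²) = (-19 + 32)*(-10/3*1764) = 13*(-5880) = -76440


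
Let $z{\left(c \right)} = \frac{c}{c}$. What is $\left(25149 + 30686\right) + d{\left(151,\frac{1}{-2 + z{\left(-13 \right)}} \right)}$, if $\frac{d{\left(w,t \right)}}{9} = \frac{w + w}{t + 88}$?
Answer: $\frac{1620121}{29} \approx 55866.0$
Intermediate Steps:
$z{\left(c \right)} = 1$
$d{\left(w,t \right)} = \frac{18 w}{88 + t}$ ($d{\left(w,t \right)} = 9 \frac{w + w}{t + 88} = 9 \frac{2 w}{88 + t} = \frac{18 w}{88 + t}$)
$\left(25149 + 30686\right) + d{\left(151,\frac{1}{-2 + z{\left(-13 \right)}} \right)} = \left(25149 + 30686\right) + 18 \cdot 151 \frac{1}{88 + \frac{1}{-2 + 1}} = 55835 + 18 \cdot 151 \frac{1}{88 + \frac{1}{-1}} = 55835 + 18 \cdot 151 \frac{1}{88 - 1} = 55835 + 18 \cdot 151 \cdot \frac{1}{87} = 55835 + \frac{906}{29} = \frac{1620121}{29}$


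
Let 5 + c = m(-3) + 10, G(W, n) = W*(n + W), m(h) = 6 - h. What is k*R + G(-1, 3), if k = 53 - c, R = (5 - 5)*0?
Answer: -2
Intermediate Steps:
G(W, n) = W*(W + n)
c = 14 (c = -5 + ((6 - 1*(-3)) + 10) = -5 + ((6 + 3) + 10) = -5 + (9 + 10) = -5 + 19 = 14)
R = 0 (R = 0*0 = 0)
k = 39 (k = 53 - 1*14 = 53 - 14 = 39)
k*R + G(-1, 3) = 39*0 - (-1 + 3) = 0 - 1*2 = 0 - 2 = -2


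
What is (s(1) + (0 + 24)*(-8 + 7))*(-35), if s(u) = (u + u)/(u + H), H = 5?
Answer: 2485/3 ≈ 828.33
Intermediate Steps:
s(u) = 2*u/(5 + u) (s(u) = (u + u)/(u + 5) = (2*u)/(5 + u) = 2*u/(5 + u))
(s(1) + (0 + 24)*(-8 + 7))*(-35) = (2*1/(5 + 1) + (0 + 24)*(-8 + 7))*(-35) = (2*1/6 + 24*(-1))*(-35) = (2*1*(⅙) - 24)*(-35) = (⅓ - 24)*(-35) = -71/3*(-35) = 2485/3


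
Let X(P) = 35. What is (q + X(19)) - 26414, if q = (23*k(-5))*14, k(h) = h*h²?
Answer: -66629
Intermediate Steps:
k(h) = h³
q = -40250 (q = (23*(-5)³)*14 = (23*(-125))*14 = -2875*14 = -40250)
(q + X(19)) - 26414 = (-40250 + 35) - 26414 = -40215 - 26414 = -66629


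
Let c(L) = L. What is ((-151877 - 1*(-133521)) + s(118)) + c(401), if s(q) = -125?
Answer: -18080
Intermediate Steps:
((-151877 - 1*(-133521)) + s(118)) + c(401) = ((-151877 - 1*(-133521)) - 125) + 401 = ((-151877 + 133521) - 125) + 401 = (-18356 - 125) + 401 = -18481 + 401 = -18080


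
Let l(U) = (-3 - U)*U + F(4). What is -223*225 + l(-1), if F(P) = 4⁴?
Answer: -49917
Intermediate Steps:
F(P) = 256
l(U) = 256 + U*(-3 - U) (l(U) = (-3 - U)*U + 256 = U*(-3 - U) + 256 = 256 + U*(-3 - U))
-223*225 + l(-1) = -223*225 + (256 - 1*(-1)² - 3*(-1)) = -50175 + (256 - 1*1 + 3) = -50175 + (256 - 1 + 3) = -50175 + 258 = -49917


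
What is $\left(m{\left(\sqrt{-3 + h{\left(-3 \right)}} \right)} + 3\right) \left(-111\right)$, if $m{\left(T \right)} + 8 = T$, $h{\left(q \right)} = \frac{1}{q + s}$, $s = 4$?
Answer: $555 - 111 i \sqrt{2} \approx 555.0 - 156.98 i$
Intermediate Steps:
$h{\left(q \right)} = \frac{1}{4 + q}$ ($h{\left(q \right)} = \frac{1}{q + 4} = \frac{1}{4 + q}$)
$m{\left(T \right)} = -8 + T$
$\left(m{\left(\sqrt{-3 + h{\left(-3 \right)}} \right)} + 3\right) \left(-111\right) = \left(\left(-8 + \sqrt{-3 + \frac{1}{4 - 3}}\right) + 3\right) \left(-111\right) = \left(\left(-8 + \sqrt{-3 + 1^{-1}}\right) + 3\right) \left(-111\right) = \left(\left(-8 + \sqrt{-3 + 1}\right) + 3\right) \left(-111\right) = \left(\left(-8 + \sqrt{-2}\right) + 3\right) \left(-111\right) = \left(\left(-8 + i \sqrt{2}\right) + 3\right) \left(-111\right) = \left(-5 + i \sqrt{2}\right) \left(-111\right) = 555 - 111 i \sqrt{2}$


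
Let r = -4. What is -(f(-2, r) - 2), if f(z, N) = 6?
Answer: -4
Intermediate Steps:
-(f(-2, r) - 2) = -(6 - 2) = -1*4 = -4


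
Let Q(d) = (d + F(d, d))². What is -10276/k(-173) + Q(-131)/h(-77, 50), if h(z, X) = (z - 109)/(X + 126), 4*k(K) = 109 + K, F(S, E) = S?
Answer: -23923771/372 ≈ -64311.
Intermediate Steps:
Q(d) = 4*d² (Q(d) = (d + d)² = (2*d)² = 4*d²)
k(K) = 109/4 + K/4 (k(K) = (109 + K)/4 = 109/4 + K/4)
h(z, X) = (-109 + z)/(126 + X)
-10276/k(-173) + Q(-131)/h(-77, 50) = -10276/(109/4 + (¼)*(-173)) + (4*(-131)²)/(((-109 - 77)/(126 + 50))) = -10276/(109/4 - 173/4) + (4*17161)/((-186/176)) = -10276/(-16) + 68644/(((1/176)*(-186))) = -10276*(-1/16) + 68644/(-93/88) = 2569/4 + 68644*(-88/93) = 2569/4 - 6040672/93 = -23923771/372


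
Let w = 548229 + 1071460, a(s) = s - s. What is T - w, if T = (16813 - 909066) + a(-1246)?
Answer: -2511942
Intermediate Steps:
a(s) = 0
T = -892253 (T = (16813 - 909066) + 0 = -892253 + 0 = -892253)
w = 1619689
T - w = -892253 - 1*1619689 = -892253 - 1619689 = -2511942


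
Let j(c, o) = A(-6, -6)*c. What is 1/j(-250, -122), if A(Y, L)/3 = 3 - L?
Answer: -1/6750 ≈ -0.00014815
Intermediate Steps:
A(Y, L) = 9 - 3*L (A(Y, L) = 3*(3 - L) = 9 - 3*L)
j(c, o) = 27*c (j(c, o) = (9 - 3*(-6))*c = (9 + 18)*c = 27*c)
1/j(-250, -122) = 1/(27*(-250)) = 1/(-6750) = -1/6750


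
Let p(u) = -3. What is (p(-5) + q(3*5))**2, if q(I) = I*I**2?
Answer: 11370384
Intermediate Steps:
q(I) = I**3
(p(-5) + q(3*5))**2 = (-3 + (3*5)**3)**2 = (-3 + 15**3)**2 = (-3 + 3375)**2 = 3372**2 = 11370384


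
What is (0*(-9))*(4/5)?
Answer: 0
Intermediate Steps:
(0*(-9))*(4/5) = 0*(4*(1/5)) = 0*(4/5) = 0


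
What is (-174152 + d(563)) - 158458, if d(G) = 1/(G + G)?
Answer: -374518859/1126 ≈ -3.3261e+5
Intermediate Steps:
d(G) = 1/(2*G)
(-174152 + d(563)) - 158458 = (-174152 + (1/2)/563) - 158458 = (-174152 + (1/2)*(1/563)) - 158458 = (-174152 + 1/1126) - 158458 = -196095151/1126 - 158458 = -374518859/1126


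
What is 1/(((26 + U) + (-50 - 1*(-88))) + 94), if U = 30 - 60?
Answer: 1/128 ≈ 0.0078125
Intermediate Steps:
U = -30
1/(((26 + U) + (-50 - 1*(-88))) + 94) = 1/(((26 - 30) + (-50 - 1*(-88))) + 94) = 1/((-4 + (-50 + 88)) + 94) = 1/((-4 + 38) + 94) = 1/(34 + 94) = 1/128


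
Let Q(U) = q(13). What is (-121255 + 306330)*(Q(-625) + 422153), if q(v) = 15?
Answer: 78132742600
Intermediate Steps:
Q(U) = 15
(-121255 + 306330)*(Q(-625) + 422153) = (-121255 + 306330)*(15 + 422153) = 185075*422168 = 78132742600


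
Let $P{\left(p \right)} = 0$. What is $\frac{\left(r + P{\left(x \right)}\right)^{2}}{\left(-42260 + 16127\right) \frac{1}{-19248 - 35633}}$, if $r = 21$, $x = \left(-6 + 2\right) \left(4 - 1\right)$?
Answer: $\frac{8067507}{8711} \approx 926.13$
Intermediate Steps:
$x = -12$ ($x = \left(-4\right) 3 = -12$)
$\frac{\left(r + P{\left(x \right)}\right)^{2}}{\left(-42260 + 16127\right) \frac{1}{-19248 - 35633}} = \frac{\left(21 + 0\right)^{2}}{\left(-42260 + 16127\right) \frac{1}{-19248 - 35633}} = \frac{21^{2}}{\left(-26133\right) \frac{1}{-54881}} = \frac{441}{\left(-26133\right) \left(- \frac{1}{54881}\right)} = \frac{441}{\frac{26133}{54881}} = 441 \cdot \frac{54881}{26133} = \frac{8067507}{8711}$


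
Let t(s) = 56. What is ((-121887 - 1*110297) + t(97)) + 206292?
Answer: -25836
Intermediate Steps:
((-121887 - 1*110297) + t(97)) + 206292 = ((-121887 - 1*110297) + 56) + 206292 = ((-121887 - 110297) + 56) + 206292 = (-232184 + 56) + 206292 = -232128 + 206292 = -25836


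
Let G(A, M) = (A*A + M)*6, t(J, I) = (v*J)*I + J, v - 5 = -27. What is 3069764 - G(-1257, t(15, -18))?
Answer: -6446260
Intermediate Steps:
v = -22 (v = 5 - 27 = -22)
t(J, I) = J - 22*I*J (t(J, I) = (-22*J)*I + J = -22*I*J + J = J - 22*I*J)
G(A, M) = 6*M + 6*A² (G(A, M) = (A² + M)*6 = (M + A²)*6 = 6*M + 6*A²)
3069764 - G(-1257, t(15, -18)) = 3069764 - (6*(15*(1 - 22*(-18))) + 6*(-1257)²) = 3069764 - (6*(15*(1 + 396)) + 6*1580049) = 3069764 - (6*(15*397) + 9480294) = 3069764 - (6*5955 + 9480294) = 3069764 - (35730 + 9480294) = 3069764 - 1*9516024 = 3069764 - 9516024 = -6446260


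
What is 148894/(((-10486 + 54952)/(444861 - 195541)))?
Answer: 18561126040/22233 ≈ 8.3485e+5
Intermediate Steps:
148894/(((-10486 + 54952)/(444861 - 195541))) = 148894/((44466/249320)) = 148894/((44466*(1/249320))) = 148894/(22233/124660) = 148894*(124660/22233) = 18561126040/22233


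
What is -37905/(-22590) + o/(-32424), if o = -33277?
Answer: 7336145/2712808 ≈ 2.7043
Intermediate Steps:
-37905/(-22590) + o/(-32424) = -37905/(-22590) - 33277/(-32424) = -37905*(-1/22590) - 33277*(-1/32424) = 2527/1506 + 33277/32424 = 7336145/2712808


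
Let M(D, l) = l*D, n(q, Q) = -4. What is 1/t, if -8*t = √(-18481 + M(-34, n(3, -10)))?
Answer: 8*I*√18345/18345 ≈ 0.059065*I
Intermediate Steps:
M(D, l) = D*l
t = -I*√18345/8 (t = -√(-18481 - 34*(-4))/8 = -√(-18481 + 136)/8 = -I*√18345/8 ≈ -16.93*I)
1/t = 1/(-I*√18345/8) = 8*I*√18345/18345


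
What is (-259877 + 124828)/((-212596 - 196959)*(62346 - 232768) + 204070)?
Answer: -135049/69797386280 ≈ -1.9349e-6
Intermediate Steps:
(-259877 + 124828)/((-212596 - 196959)*(62346 - 232768) + 204070) = -135049/(-409555*(-170422) + 204070) = -135049/(69797182210 + 204070) = -135049/69797386280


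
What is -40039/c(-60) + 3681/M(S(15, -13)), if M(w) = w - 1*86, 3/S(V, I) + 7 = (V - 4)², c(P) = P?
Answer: 1511293/2420 ≈ 624.50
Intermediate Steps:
S(V, I) = 3/(-7 + (-4 + V)²) (S(V, I) = 3/(-7 + (V - 4)²) = 3/(-7 + (-4 + V)²))
M(w) = -86 + w (M(w) = w - 86 = -86 + w)
-40039/c(-60) + 3681/M(S(15, -13)) = -40039/(-60) + 3681/(-86 + 3/(-7 + (-4 + 15)²)) = -40039*(-1/60) + 3681/(-86 + 3/(-7 + 11²)) = 40039/60 + 3681/(-86 + 3/(-7 + 121)) = 40039/60 + 3681/(-86 + 3/114) = 40039/60 + 3681/(-86 + 3*(1/114)) = 40039/60 + 3681/(-86 + 1/38) = 40039/60 + 3681/(-3267/38) = 40039/60 + 3681*(-38/3267) = 40039/60 - 15542/363 = 1511293/2420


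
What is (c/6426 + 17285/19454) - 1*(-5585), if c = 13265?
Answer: 24948493645/4464693 ≈ 5588.0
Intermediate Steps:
(c/6426 + 17285/19454) - 1*(-5585) = (13265/6426 + 17285/19454) - 1*(-5585) = (13265*(1/6426) + 17285*(1/19454)) + 5585 = (1895/918 + 17285/19454) + 5585 = 13183240/4464693 + 5585 = 24948493645/4464693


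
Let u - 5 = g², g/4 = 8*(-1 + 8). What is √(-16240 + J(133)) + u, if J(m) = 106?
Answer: 50181 + I*√16134 ≈ 50181.0 + 127.02*I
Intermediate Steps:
g = 224 (g = 4*(8*(-1 + 8)) = 4*(8*7) = 4*56 = 224)
u = 50181 (u = 5 + 224² = 5 + 50176 = 50181)
√(-16240 + J(133)) + u = √(-16240 + 106) + 50181 = √(-16134) + 50181 = I*√16134 + 50181 = 50181 + I*√16134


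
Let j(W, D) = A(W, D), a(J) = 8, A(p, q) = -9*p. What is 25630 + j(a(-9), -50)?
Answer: 25558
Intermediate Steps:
j(W, D) = -9*W
25630 + j(a(-9), -50) = 25630 - 9*8 = 25630 - 72 = 25558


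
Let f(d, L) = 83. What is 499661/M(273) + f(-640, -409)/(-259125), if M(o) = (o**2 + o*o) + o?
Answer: 43154087384/12898465125 ≈ 3.3457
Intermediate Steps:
M(o) = o + 2*o**2 (M(o) = (o**2 + o**2) + o = 2*o**2 + o = o + 2*o**2)
499661/M(273) + f(-640, -409)/(-259125) = 499661/((273*(1 + 2*273))) + 83/(-259125) = 499661/((273*(1 + 546))) + 83*(-1/259125) = 499661/((273*547)) - 83/259125 = 499661/149331 - 83/259125 = 43154087384/12898465125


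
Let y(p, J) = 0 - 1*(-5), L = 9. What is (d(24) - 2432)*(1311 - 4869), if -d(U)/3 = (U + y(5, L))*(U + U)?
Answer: 23511264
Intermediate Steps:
y(p, J) = 5 (y(p, J) = 0 + 5 = 5)
d(U) = -6*U*(5 + U) (d(U) = -3*(U + 5)*(U + U) = -3*(5 + U)*2*U = -6*U*(5 + U))
(d(24) - 2432)*(1311 - 4869) = (-6*24*(5 + 24) - 2432)*(1311 - 4869) = (-6*24*29 - 2432)*(-3558) = (-4176 - 2432)*(-3558) = -6608*(-3558) = 23511264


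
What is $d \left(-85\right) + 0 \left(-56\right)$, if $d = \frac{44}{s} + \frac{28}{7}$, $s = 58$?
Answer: $- \frac{11730}{29} \approx -404.48$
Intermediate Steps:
$d = \frac{138}{29}$ ($d = \frac{44}{58} + \frac{28}{7} = 44 \cdot \frac{1}{58} + 28 \cdot \frac{1}{7} = \frac{22}{29} + 4 = \frac{138}{29} \approx 4.7586$)
$d \left(-85\right) + 0 \left(-56\right) = \frac{138}{29} \left(-85\right) + 0 \left(-56\right) = - \frac{11730}{29} + 0 = - \frac{11730}{29}$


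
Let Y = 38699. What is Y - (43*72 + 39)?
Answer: 35564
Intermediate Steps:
Y - (43*72 + 39) = 38699 - (43*72 + 39) = 38699 - (3096 + 39) = 38699 - 1*3135 = 38699 - 3135 = 35564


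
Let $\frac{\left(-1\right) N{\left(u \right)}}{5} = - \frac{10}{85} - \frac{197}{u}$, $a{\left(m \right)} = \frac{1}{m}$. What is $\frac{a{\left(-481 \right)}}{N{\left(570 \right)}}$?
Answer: $- \frac{1938}{2159209} \approx -0.00089755$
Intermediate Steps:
$N{\left(u \right)} = \frac{10}{17} + \frac{985}{u}$ ($N{\left(u \right)} = - 5 \left(- \frac{10}{85} - \frac{197}{u}\right) = - 5 \left(\left(-10\right) \frac{1}{85} - \frac{197}{u}\right) = - 5 \left(- \frac{2}{17} - \frac{197}{u}\right) = \frac{10}{17} + \frac{985}{u}$)
$\frac{a{\left(-481 \right)}}{N{\left(570 \right)}} = \frac{1}{\left(-481\right) \left(\frac{10}{17} + \frac{985}{570}\right)} = - \frac{1}{481 \left(\frac{10}{17} + 985 \cdot \frac{1}{570}\right)} = - \frac{1}{481 \left(\frac{10}{17} + \frac{197}{114}\right)} = - \frac{1}{481 \cdot \frac{4489}{1938}} = \left(- \frac{1}{481}\right) \frac{1938}{4489} = - \frac{1938}{2159209}$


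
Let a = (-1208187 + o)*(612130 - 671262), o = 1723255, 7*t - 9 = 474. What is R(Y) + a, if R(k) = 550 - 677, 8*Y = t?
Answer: -30457001103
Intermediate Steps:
t = 69 (t = 9/7 + (⅐)*474 = 9/7 + 474/7 = 69)
Y = 69/8 (Y = (⅛)*69 = 69/8 ≈ 8.6250)
R(k) = -127
a = -30457000976 (a = (-1208187 + 1723255)*(612130 - 671262) = 515068*(-59132) = -30457000976)
R(Y) + a = -127 - 30457000976 = -30457001103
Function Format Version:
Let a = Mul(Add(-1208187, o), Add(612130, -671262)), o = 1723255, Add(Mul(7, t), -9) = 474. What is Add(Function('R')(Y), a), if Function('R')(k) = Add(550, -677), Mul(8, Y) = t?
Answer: -30457001103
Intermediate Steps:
t = 69 (t = Add(Rational(9, 7), Mul(Rational(1, 7), 474)) = Add(Rational(9, 7), Rational(474, 7)) = 69)
Y = Rational(69, 8) (Y = Mul(Rational(1, 8), 69) = Rational(69, 8) ≈ 8.6250)
Function('R')(k) = -127
a = -30457000976 (a = Mul(Add(-1208187, 1723255), Add(612130, -671262)) = Mul(515068, -59132) = -30457000976)
Add(Function('R')(Y), a) = Add(-127, -30457000976) = -30457001103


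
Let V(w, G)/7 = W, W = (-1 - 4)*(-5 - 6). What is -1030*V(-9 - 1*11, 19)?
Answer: -396550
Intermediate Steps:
W = 55 (W = -5*(-11) = 55)
V(w, G) = 385 (V(w, G) = 7*55 = 385)
-1030*V(-9 - 1*11, 19) = -1030*385 = -396550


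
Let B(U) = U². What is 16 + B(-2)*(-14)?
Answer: -40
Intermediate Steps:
16 + B(-2)*(-14) = 16 + (-2)²*(-14) = 16 + 4*(-14) = 16 - 56 = -40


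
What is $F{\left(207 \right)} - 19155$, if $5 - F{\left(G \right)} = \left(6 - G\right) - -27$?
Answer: $-18976$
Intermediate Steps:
$F{\left(G \right)} = -28 + G$ ($F{\left(G \right)} = 5 - \left(\left(6 - G\right) - -27\right) = 5 - \left(\left(6 - G\right) + 27\right) = 5 - \left(33 - G\right) = 5 + \left(-33 + G\right) = -28 + G$)
$F{\left(207 \right)} - 19155 = \left(-28 + 207\right) - 19155 = 179 - 19155 = -18976$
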